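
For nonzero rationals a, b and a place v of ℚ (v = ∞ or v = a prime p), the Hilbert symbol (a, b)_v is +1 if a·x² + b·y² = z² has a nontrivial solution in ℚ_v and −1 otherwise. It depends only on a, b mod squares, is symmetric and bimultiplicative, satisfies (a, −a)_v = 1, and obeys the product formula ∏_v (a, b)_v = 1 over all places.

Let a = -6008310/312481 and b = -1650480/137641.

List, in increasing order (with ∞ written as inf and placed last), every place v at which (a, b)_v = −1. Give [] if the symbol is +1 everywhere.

[2, 3, 5, inf]

Mod squares: a ≡ -2310, b ≡ -195. Check v ∈ {∞, 2, 3, 5, 7, 11, 13, 17, 23, 43, 53}.
v=2: v_2(a)=1, v_2(b)=4; units ≡ 5, 5 (mod 8); ε·ε+αω+βω = 0·0+1·1+4·1 ≡ 1  ⇒  (a,b)_2 = -1.
v=13: a=13^-2·(≡10), b=13^1·(≡5) mod 13; (10|13)=+1, (5|13)=-1; (−1)^{-2·1·6}·(+1)^1·(-1)^-2 = +1.
v=23: a=23^0·(≡1), b=23^2·(≡6) mod 23; (1|23)=+1, (6|23)=+1; (−1)^{0·2·11}·(+1)^2·(+1)^0 = +1.
v=11: a=11^1·(≡7), b=11^0·(≡9) mod 11; (7|11)=-1, (9|11)=+1; (−1)^{1·0·5}·(-1)^0·(+1)^1 = +1.
v=53: a=53^0·(≡48), b=53^-2·(≡15) mod 53; (48|53)=-1, (15|53)=+1; (−1)^{0·-2·26}·(-1)^-2·(+1)^0 = +1.
v=3: a=3^3·(≡1), b=3^1·(≡1) mod 3; (1|3)=+1, (1|3)=+1; (−1)^{3·1·1}·(+1)^1·(+1)^3 = -1.
v=7: a=7^1·(≡3), b=7^-2·(≡4) mod 7; (3|7)=-1, (4|7)=+1; (−1)^{1·-2·3}·(-1)^-2·(+1)^1 = +1.
v=5: a=5^1·(≡3), b=5^1·(≡4) mod 5; (3|5)=-1, (4|5)=+1; (−1)^{1·1·2}·(-1)^1·(+1)^1 = -1.
v=43: a=43^-2·(≡2), b=43^0·(≡27) mod 43; (2|43)=-1, (27|43)=-1; (−1)^{-2·0·21}·(-1)^0·(-1)^-2 = +1.
v=∞: -2310 < 0 and -195 < 0  ⇒  (a,b)_∞ = -1.
v=17: a=17^2·(≡13), b=17^0·(≡15) mod 17; (13|17)=+1, (15|17)=+1; (−1)^{2·0·8}·(+1)^0·(+1)^2 = +1.
|Ram(-2310, -195)| = 4, even; anisotropic at {2, 3, 5, ∞}.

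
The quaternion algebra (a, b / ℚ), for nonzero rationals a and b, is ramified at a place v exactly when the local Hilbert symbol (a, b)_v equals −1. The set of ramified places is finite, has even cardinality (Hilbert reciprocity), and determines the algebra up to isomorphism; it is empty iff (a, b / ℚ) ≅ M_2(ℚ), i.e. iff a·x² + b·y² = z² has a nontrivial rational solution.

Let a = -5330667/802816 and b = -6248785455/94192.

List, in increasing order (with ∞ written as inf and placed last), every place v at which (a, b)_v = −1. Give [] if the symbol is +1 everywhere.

[3, 5, 11, inf]

(a, b) ≡ (-3, -385) mod (ℚ^×)²; places V = {2, 3, 5, 7, 11, 17, 19, 29, 31, 43, ∞}.
(a,b)_3: α=1, u≡2; β=2, v≡2 (mod 3); (2|3)=-1, (2|3)=-1; sign (−1)^0·-1^2·-1^1 = -1.
(a,b)_7: α=-2, u≡2; β=-1, v≡2 (mod 7); (2|7)=+1, (2|7)=+1; sign (−1)^0·+1^-1·+1^-2 = +1.
(a,b)_11: α=0, u≡7; β=3, v≡5 (mod 11); (7|11)=-1, (5|11)=+1; sign (−1)^0·-1^3·+1^0 = -1.
(a,b)_17: α=0, u≡5; β=2, v≡10 (mod 17); (5|17)=-1, (10|17)=-1; sign (−1)^0·-1^2·-1^0 = +1.
(a,b)_29: α=0, u≡19; β=-2, v≡11 (mod 29); (19|29)=-1, (11|29)=-1; sign (−1)^0·-1^-2·-1^0 = +1.
(a,b)_31: α=2, u≡14; β=0, v≡28 (mod 31); (14|31)=+1, (28|31)=+1; sign (−1)^0·+1^0·+1^2 = +1.
(a,b)_43: α=2, u≡14; β=0, v≡2 (mod 43); (14|43)=+1, (2|43)=-1; sign (−1)^0·+1^0·-1^2 = +1.
(a,b)_5: α=0, u≡3; β=1, v≡2 (mod 5); (3|5)=-1, (2|5)=-1; sign (−1)^0·-1^1·-1^0 = -1.
(a,b)_∞: sgn(-3)=−, sgn(-385)=−, so -1.
(a,b)_19: α=0, u≡16; β=2, v≡18 (mod 19); (16|19)=+1, (18|19)=-1; sign (−1)^0·+1^2·-1^0 = +1.
(a,b)_2: α=-14, β=-4; u≡5, v≡7 (mod 8); ε(u)ε(v)=0·1, αω(v)=-14·0, βω(u)=-4·1; sum ≡ 0  ⇒  +1.
Ram(-3, -385) = {3, 5, 11, ∞}; no ℚ_3-point on the conic.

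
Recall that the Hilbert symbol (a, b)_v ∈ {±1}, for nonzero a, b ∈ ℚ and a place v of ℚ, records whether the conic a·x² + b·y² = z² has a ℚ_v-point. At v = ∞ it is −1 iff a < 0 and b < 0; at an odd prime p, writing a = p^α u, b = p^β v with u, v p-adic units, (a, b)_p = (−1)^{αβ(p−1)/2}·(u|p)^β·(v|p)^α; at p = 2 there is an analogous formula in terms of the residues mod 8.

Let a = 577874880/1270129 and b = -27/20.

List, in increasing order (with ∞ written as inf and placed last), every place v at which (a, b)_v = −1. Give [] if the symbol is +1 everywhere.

Mod squares: a ≡ 1003255, b ≡ -15. Check v ∈ {∞, 2, 3, 5, 7, 11, 17, 23, 29, 37}.
v=23: a=23^-2·(≡2), b=23^0·(≡9) mod 23; (2|23)=+1, (9|23)=+1; (−1)^{-2·0·11}·(+1)^0·(+1)^-2 = +1.
v=3: a=3^2·(≡1), b=3^3·(≡1) mod 3; (1|3)=+1, (1|3)=+1; (−1)^{2·3·1}·(+1)^3·(+1)^2 = +1.
v=7: a=7^-4·(≡4), b=7^0·(≡6) mod 7; (4|7)=+1, (6|7)=-1; (−1)^{-4·0·3}·(+1)^0·(-1)^-4 = +1.
v=37: a=37^1·(≡18), b=37^0·(≡19) mod 37; (18|37)=-1, (19|37)=-1; (−1)^{1·0·18}·(-1)^0·(-1)^1 = -1.
v=2: v_2(a)=6, v_2(b)=-2; units ≡ 7, 1 (mod 8); ε·ε+αω+βω = 1·0+6·0+-2·0 ≡ 0  ⇒  (a,b)_2 = +1.
v=11: a=11^1·(≡9), b=11^0·(≡8) mod 11; (9|11)=+1, (8|11)=-1; (−1)^{1·0·5}·(+1)^0·(-1)^1 = -1.
v=17: a=17^1·(≡15), b=17^0·(≡8) mod 17; (15|17)=+1, (8|17)=+1; (−1)^{1·0·8}·(+1)^0·(+1)^1 = +1.
v=29: a=29^1·(≡15), b=29^0·(≡3) mod 29; (15|29)=-1, (3|29)=-1; (−1)^{1·0·14}·(-1)^0·(-1)^1 = -1.
v=5: a=5^1·(≡4), b=5^-1·(≡2) mod 5; (4|5)=+1, (2|5)=-1; (−1)^{1·-1·2}·(+1)^-1·(-1)^1 = -1.
v=∞: 1003255 > 0 and -15 < 0  ⇒  (a,b)_∞ = +1.
|Ram(1003255, -15)| = 4, even; anisotropic at {5, 11, 29, 37}.

[5, 11, 29, 37]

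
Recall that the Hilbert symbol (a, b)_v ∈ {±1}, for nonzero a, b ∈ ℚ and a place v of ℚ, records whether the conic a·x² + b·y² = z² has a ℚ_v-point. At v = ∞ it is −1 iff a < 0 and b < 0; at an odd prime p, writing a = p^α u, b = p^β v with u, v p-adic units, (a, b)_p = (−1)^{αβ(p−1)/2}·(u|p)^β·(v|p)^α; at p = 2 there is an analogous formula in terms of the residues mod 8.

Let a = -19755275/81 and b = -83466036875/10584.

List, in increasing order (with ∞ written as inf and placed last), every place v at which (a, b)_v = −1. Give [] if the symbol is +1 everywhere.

Mod squares: a ≡ -790211, b ≡ -4741266. Check v ∈ {∞, 2, 3, 5, 7, 13, 17, 23, 43, 47}.
v=17: a=17^1·(≡10), b=17^1·(≡15) mod 17; (10|17)=-1, (15|17)=+1; (−1)^{1·1·8}·(-1)^1·(+1)^1 = -1.
v=7: a=7^0·(≡5), b=7^-2·(≡4) mod 7; (5|7)=-1, (4|7)=+1; (−1)^{0·-2·3}·(-1)^-2·(+1)^0 = +1.
v=5: a=5^2·(≡4), b=5^4·(≡4) mod 5; (4|5)=+1, (4|5)=+1; (−1)^{2·4·2}·(+1)^4·(+1)^2 = +1.
v=23: a=23^1·(≡20), b=23^1·(≡17) mod 23; (20|23)=-1, (17|23)=-1; (−1)^{1·1·11}·(-1)^1·(-1)^1 = -1.
v=43: a=43^1·(≡37), b=43^1·(≡12) mod 43; (37|43)=-1, (12|43)=-1; (−1)^{1·1·21}·(-1)^1·(-1)^1 = -1.
v=47: a=47^1·(≡22), b=47^1·(≡44) mod 47; (22|47)=-1, (44|47)=-1; (−1)^{1·1·23}·(-1)^1·(-1)^1 = -1.
v=3: a=3^-4·(≡1), b=3^-3·(≡2) mod 3; (1|3)=+1, (2|3)=-1; (−1)^{-4·-3·1}·(+1)^-3·(-1)^-4 = +1.
v=2: v_2(a)=0, v_2(b)=-3; units ≡ 5, 7 (mod 8); ε·ε+αω+βω = 0·1+0·0+-3·1 ≡ 1  ⇒  (a,b)_2 = -1.
v=13: a=13^0·(≡2), b=13^2·(≡10) mod 13; (2|13)=-1, (10|13)=+1; (−1)^{0·2·6}·(-1)^2·(+1)^0 = +1.
v=∞: -790211 < 0 and -4741266 < 0  ⇒  (a,b)_∞ = -1.
|Ram(-790211, -4741266)| = 6, even; anisotropic at {2, 17, 23, 43, 47, ∞}.

[2, 17, 23, 43, 47, inf]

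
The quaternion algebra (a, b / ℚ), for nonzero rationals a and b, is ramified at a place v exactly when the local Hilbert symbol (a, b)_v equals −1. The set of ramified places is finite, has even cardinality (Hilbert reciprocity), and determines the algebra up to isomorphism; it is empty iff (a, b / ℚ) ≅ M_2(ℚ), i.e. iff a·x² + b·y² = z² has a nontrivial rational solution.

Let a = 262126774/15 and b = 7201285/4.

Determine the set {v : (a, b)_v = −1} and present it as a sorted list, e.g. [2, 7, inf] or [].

(a, b) ≡ (9690, 146965) mod (ℚ^×)²; places V = {2, 3, 5, 7, 13, 17, 19, ∞}.
(a,b)_5: α=-1, u≡3; β=1, v≡3 (mod 5); (3|5)=-1, (3|5)=-1; sign (−1)^0·-1^1·-1^-1 = +1.
(a,b)_17: α=1, u≡8; β=1, v≡4 (mod 17); (8|17)=+1, (4|17)=+1; sign (−1)^0·+1^1·+1^1 = +1.
(a,b)_19: α=1, u≡5; β=1, v≡15 (mod 19); (5|19)=+1, (15|19)=-1; sign (−1)^1·+1^1·-1^1 = +1.
(a,b)_3: α=-1, u≡2; β=0, v≡1 (mod 3); (2|3)=-1, (1|3)=+1; sign (−1)^0·-1^0·+1^-1 = +1.
(a,b)_2: α=1, β=-2; u≡5, v≡5 (mod 8); ε(u)ε(v)=0·0, αω(v)=1·1, βω(u)=-2·1; sum ≡ 1  ⇒  -1.
(a,b)_∞: sgn(9690)=+, sgn(146965)=+, so +1.
(a,b)_7: α=4, u≡2; β=3, v≡4 (mod 7); (2|7)=+1, (4|7)=+1; sign (−1)^0·+1^3·+1^4 = +1.
(a,b)_13: α=2, u≡8; β=1, v≡7 (mod 13); (8|13)=-1, (7|13)=-1; sign (−1)^0·-1^1·-1^2 = -1.
|Ram(9690, 146965)| = 2, even; anisotropic at {2, 13}.

[2, 13]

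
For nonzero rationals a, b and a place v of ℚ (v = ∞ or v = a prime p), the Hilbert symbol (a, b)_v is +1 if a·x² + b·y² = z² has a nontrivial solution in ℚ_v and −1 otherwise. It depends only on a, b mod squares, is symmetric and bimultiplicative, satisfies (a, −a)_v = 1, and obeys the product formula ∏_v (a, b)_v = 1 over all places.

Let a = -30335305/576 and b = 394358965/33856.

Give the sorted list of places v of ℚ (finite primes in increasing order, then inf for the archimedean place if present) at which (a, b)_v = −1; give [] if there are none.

[5, 7, 13, 19]

Mod squares: a ≡ -250705, b ≡ 19285. Check v ∈ {∞, 2, 3, 5, 7, 11, 13, 19, 23, 29}.
v=23: a=23^0·(≡16), b=23^-2·(≡14) mod 23; (16|23)=+1, (14|23)=-1; (−1)^{0·-2·11}·(+1)^-2·(-1)^0 = +1.
v=7: a=7^1·(≡4), b=7^1·(≡2) mod 7; (4|7)=+1, (2|7)=+1; (−1)^{1·1·3}·(+1)^1·(+1)^1 = -1.
v=19: a=19^1·(≡18), b=19^1·(≡18) mod 19; (18|19)=-1, (18|19)=-1; (−1)^{1·1·9}·(-1)^1·(-1)^1 = -1.
v=2: v_2(a)=-6, v_2(b)=-6; units ≡ 7, 5 (mod 8); ε·ε+αω+βω = 1·0+-6·1+-6·0 ≡ 0  ⇒  (a,b)_2 = +1.
v=∞: -250705 < 0 and 19285 > 0  ⇒  (a,b)_∞ = +1.
v=13: a=13^1·(≡7), b=13^2·(≡6) mod 13; (7|13)=-1, (6|13)=-1; (−1)^{1·2·6}·(-1)^2·(-1)^1 = -1.
v=3: a=3^-2·(≡2), b=3^0·(≡1) mod 3; (2|3)=-1, (1|3)=+1; (−1)^{-2·0·1}·(-1)^0·(+1)^-2 = +1.
v=29: a=29^1·(≡11), b=29^1·(≡15) mod 29; (11|29)=-1, (15|29)=-1; (−1)^{1·1·14}·(-1)^1·(-1)^1 = +1.
v=11: a=11^2·(≡10), b=11^2·(≡7) mod 11; (10|11)=-1, (7|11)=-1; (−1)^{2·2·5}·(-1)^2·(-1)^2 = +1.
v=5: a=5^1·(≡4), b=5^1·(≡3) mod 5; (4|5)=+1, (3|5)=-1; (−1)^{1·1·2}·(+1)^1·(-1)^1 = -1.
|Ram(-250705, 19285)| = 4, even; anisotropic at {5, 7, 13, 19}.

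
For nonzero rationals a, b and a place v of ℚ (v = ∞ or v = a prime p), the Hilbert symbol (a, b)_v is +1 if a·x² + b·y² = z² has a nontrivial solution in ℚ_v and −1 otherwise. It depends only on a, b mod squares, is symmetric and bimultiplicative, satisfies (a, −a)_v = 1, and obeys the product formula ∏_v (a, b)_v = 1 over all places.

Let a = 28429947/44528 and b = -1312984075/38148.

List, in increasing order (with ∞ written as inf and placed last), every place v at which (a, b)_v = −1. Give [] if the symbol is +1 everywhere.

Mod squares: a ≡ 164749, b ≡ -13299. Check v ∈ {∞, 2, 3, 5, 7, 11, 13, 17, 19, 23, 29, 31}.
v=23: a=23^-1·(≡21), b=23^0·(≡8) mod 23; (21|23)=-1, (8|23)=+1; (−1)^{-1·0·11}·(-1)^0·(+1)^-1 = +1.
v=11: a=11^-2·(≡8), b=11^-1·(≡5) mod 11; (8|11)=-1, (5|11)=+1; (−1)^{-2·-1·5}·(-1)^-1·(+1)^-2 = -1.
v=13: a=13^1·(≡11), b=13^1·(≡1) mod 13; (11|13)=-1, (1|13)=+1; (−1)^{1·1·6}·(-1)^1·(+1)^1 = -1.
v=31: a=31^0·(≡26), b=31^1·(≡18) mod 31; (26|31)=-1, (18|31)=+1; (−1)^{0·1·15}·(-1)^1·(+1)^0 = -1.
v=7: a=7^2·(≡1), b=7^0·(≡2) mod 7; (1|7)=+1, (2|7)=+1; (−1)^{2·0·3}·(+1)^0·(+1)^2 = +1.
v=2: v_2(a)=-4, v_2(b)=-2; units ≡ 5, 5 (mod 8); ε·ε+αω+βω = 0·0+-4·1+-2·1 ≡ 0  ⇒  (a,b)_2 = +1.
v=5: a=5^0·(≡4), b=5^2·(≡4) mod 5; (4|5)=+1, (4|5)=+1; (−1)^{0·2·2}·(+1)^2·(+1)^0 = +1.
v=3: a=3^4·(≡1), b=3^-1·(≡1) mod 3; (1|3)=+1, (1|3)=+1; (−1)^{4·-1·1}·(+1)^-1·(+1)^4 = +1.
v=29: a=29^1·(≡11), b=29^0·(≡18) mod 29; (11|29)=-1, (18|29)=-1; (−1)^{1·0·14}·(-1)^0·(-1)^1 = -1.
v=17: a=17^0·(≡13), b=17^-2·(≡10) mod 17; (13|17)=+1, (10|17)=-1; (−1)^{0·-2·8}·(+1)^-2·(-1)^0 = +1.
v=19: a=19^1·(≡4), b=19^4·(≡6) mod 19; (4|19)=+1, (6|19)=+1; (−1)^{1·4·9}·(+1)^4·(+1)^1 = +1.
v=∞: 164749 > 0 and -13299 < 0  ⇒  (a,b)_∞ = +1.
(164749, -13299 / ℚ) ramifies at {11, 13, 29, 31}: a division algebra.

[11, 13, 29, 31]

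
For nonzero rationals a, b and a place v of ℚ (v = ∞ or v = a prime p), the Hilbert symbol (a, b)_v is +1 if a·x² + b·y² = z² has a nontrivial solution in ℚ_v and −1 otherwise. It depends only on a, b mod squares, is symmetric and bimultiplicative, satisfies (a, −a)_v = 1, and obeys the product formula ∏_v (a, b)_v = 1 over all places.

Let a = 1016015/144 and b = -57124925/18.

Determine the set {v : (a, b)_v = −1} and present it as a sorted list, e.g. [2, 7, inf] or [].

[2, 11, 13, 29]

Mod squares: a ≡ 20735, b ≡ -5434. Check v ∈ {∞, 2, 3, 5, 7, 11, 13, 19, 29}.
v=19: a=19^0·(≡6), b=19^1·(≡15) mod 19; (6|19)=+1, (15|19)=-1; (−1)^{0·1·9}·(+1)^1·(-1)^0 = +1.
v=3: a=3^-2·(≡2), b=3^-2·(≡2) mod 3; (2|3)=-1, (2|3)=-1; (−1)^{-2·-2·1}·(-1)^-2·(-1)^-2 = +1.
v=11: a=11^1·(≡9), b=11^1·(≡5) mod 11; (9|11)=+1, (5|11)=+1; (−1)^{1·1·5}·(+1)^1·(+1)^1 = -1.
v=5: a=5^1·(≡2), b=5^2·(≡1) mod 5; (2|5)=-1, (1|5)=+1; (−1)^{1·2·2}·(-1)^2·(+1)^1 = +1.
v=29: a=29^1·(≡26), b=29^2·(≡27) mod 29; (26|29)=-1, (27|29)=-1; (−1)^{1·2·14}·(-1)^2·(-1)^1 = -1.
v=∞: 20735 > 0 and -5434 < 0  ⇒  (a,b)_∞ = +1.
v=7: a=7^2·(≡2), b=7^0·(≡6) mod 7; (2|7)=+1, (6|7)=-1; (−1)^{2·0·3}·(+1)^0·(-1)^2 = +1.
v=2: v_2(a)=-4, v_2(b)=-1; units ≡ 7, 3 (mod 8); ε·ε+αω+βω = 1·1+-4·1+-1·0 ≡ 1  ⇒  (a,b)_2 = -1.
v=13: a=13^1·(≡12), b=13^1·(≡7) mod 13; (12|13)=+1, (7|13)=-1; (−1)^{1·1·6}·(+1)^1·(-1)^1 = -1.
|Ram(20735, -5434)| = 4, even; anisotropic at {2, 11, 13, 29}.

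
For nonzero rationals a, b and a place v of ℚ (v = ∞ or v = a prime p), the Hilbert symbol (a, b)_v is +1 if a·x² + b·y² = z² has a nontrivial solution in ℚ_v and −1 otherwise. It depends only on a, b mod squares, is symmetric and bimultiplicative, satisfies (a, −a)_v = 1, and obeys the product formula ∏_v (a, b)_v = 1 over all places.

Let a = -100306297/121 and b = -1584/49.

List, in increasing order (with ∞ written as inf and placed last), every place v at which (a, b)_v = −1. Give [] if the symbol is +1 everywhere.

(a, b) ≡ (-104377, -11) mod (ℚ^×)²; places V = {2, 3, 7, 11, 13, 31, 37, ∞}.
(a,b)_31: α=3, u≡27; β=0, v≡5 (mod 31); (27|31)=-1, (5|31)=+1; sign (−1)^0·-1^0·+1^3 = +1.
(a,b)_13: α=1, u≡2; β=0, v≡8 (mod 13); (2|13)=-1, (8|13)=-1; sign (−1)^0·-1^0·-1^1 = -1.
(a,b)_7: α=1, u≡6; β=-2, v≡5 (mod 7); (6|7)=-1, (5|7)=-1; sign (−1)^0·-1^-2·-1^1 = -1.
(a,b)_37: α=1, u≡12; β=0, v≡16 (mod 37); (12|37)=+1, (16|37)=+1; sign (−1)^0·+1^0·+1^1 = +1.
(a,b)_3: α=0, u≡2; β=2, v≡1 (mod 3); (2|3)=-1, (1|3)=+1; sign (−1)^0·-1^2·+1^0 = +1.
(a,b)_11: α=-2, u≡8; β=1, v≡2 (mod 11); (8|11)=-1, (2|11)=-1; sign (−1)^0·-1^1·-1^-2 = -1.
(a,b)_2: α=0, β=4; u≡7, v≡5 (mod 8); ε(u)ε(v)=1·0, αω(v)=0·1, βω(u)=4·0; sum ≡ 0  ⇒  +1.
(a,b)_∞: sgn(-104377)=−, sgn(-11)=−, so -1.
|Ram(-104377, -11)| = 4, even; anisotropic at {7, 11, 13, ∞}.

[7, 11, 13, inf]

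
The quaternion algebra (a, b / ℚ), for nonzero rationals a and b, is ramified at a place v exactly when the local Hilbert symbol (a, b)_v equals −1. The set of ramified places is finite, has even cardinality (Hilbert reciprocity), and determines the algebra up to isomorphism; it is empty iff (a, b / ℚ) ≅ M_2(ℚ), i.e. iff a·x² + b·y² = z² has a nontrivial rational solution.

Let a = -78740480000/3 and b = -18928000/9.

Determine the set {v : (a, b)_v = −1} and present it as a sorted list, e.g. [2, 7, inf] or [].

(a, b) ≡ (-546, -70) mod (ℚ^×)²; places V = {2, 3, 5, 7, 13, ∞}.
(a,b)_7: α=1, u≡6; β=1, v≡1 (mod 7); (6|7)=-1, (1|7)=+1; sign (−1)^1·-1^1·+1^1 = +1.
(a,b)_5: α=4, u≡4; β=3, v≡4 (mod 5); (4|5)=+1, (4|5)=+1; sign (−1)^0·+1^3·+1^4 = +1.
(a,b)_13: α=3, u≡4; β=2, v≡11 (mod 13); (4|13)=+1, (11|13)=-1; sign (−1)^0·+1^2·-1^3 = -1.
(a,b)_∞: sgn(-546)=−, sgn(-70)=−, so -1.
(a,b)_2: α=13, β=7; u≡7, v≡5 (mod 8); ε(u)ε(v)=1·0, αω(v)=13·1, βω(u)=7·0; sum ≡ 1  ⇒  -1.
(a,b)_3: α=-1, u≡1; β=-2, v≡2 (mod 3); (1|3)=+1, (2|3)=-1; sign (−1)^0·+1^-2·-1^-1 = -1.
(-546, -70 / ℚ) ramifies at {2, 3, 13, ∞}: a division algebra.

[2, 3, 13, inf]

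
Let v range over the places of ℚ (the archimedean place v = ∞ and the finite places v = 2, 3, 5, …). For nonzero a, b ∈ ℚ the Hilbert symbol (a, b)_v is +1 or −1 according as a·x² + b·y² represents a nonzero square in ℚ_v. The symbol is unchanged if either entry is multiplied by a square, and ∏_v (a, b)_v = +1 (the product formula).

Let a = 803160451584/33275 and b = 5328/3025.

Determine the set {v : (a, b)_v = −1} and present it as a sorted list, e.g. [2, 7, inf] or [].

Mod squares: a ≡ 2046, b ≡ 37. Check v ∈ {∞, 2, 3, 5, 11, 31, 37}.
v=11: a=11^-3·(≡6), b=11^-2·(≡5) mod 11; (6|11)=-1, (5|11)=+1; (−1)^{-3·-2·5}·(-1)^-2·(+1)^-3 = +1.
v=3: a=3^3·(≡1), b=3^2·(≡1) mod 3; (1|3)=+1, (1|3)=+1; (−1)^{3·2·1}·(+1)^2·(+1)^3 = +1.
v=∞: 2046 > 0 and 37 > 0  ⇒  (a,b)_∞ = +1.
v=2: v_2(a)=9, v_2(b)=4; units ≡ 7, 5 (mod 8); ε·ε+αω+βω = 1·0+9·1+4·0 ≡ 1  ⇒  (a,b)_2 = -1.
v=31: a=31^1·(≡1), b=31^0·(≡17) mod 31; (1|31)=+1, (17|31)=-1; (−1)^{1·0·15}·(+1)^0·(-1)^1 = -1.
v=5: a=5^-2·(≡4), b=5^-2·(≡3) mod 5; (4|5)=+1, (3|5)=-1; (−1)^{-2·-2·2}·(+1)^-2·(-1)^-2 = +1.
v=37: a=37^4·(≡7), b=37^1·(≡21) mod 37; (7|37)=+1, (21|37)=+1; (−1)^{4·1·18}·(+1)^1·(+1)^4 = +1.
|Ram(2046, 37)| = 2, even; anisotropic at {2, 31}.

[2, 31]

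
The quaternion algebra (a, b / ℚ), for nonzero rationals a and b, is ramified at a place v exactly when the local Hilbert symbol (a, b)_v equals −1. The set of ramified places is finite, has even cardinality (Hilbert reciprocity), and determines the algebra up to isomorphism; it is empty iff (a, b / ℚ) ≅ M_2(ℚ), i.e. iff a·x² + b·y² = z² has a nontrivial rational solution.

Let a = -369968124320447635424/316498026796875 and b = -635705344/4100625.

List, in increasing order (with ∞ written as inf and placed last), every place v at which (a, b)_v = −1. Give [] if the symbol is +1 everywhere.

[7, inf]

Mod squares: a ≡ -17290, b ≡ -646. Check v ∈ {∞, 2, 3, 5, 7, 11, 13, 17, 19, 31, 41}.
v=2: v_2(a)=5, v_2(b)=11; units ≡ 3, 5 (mod 8); ε·ε+αω+βω = 1·0+5·1+11·1 ≡ 0  ⇒  (a,b)_2 = +1.
v=19: a=19^3·(≡2), b=19^1·(≡1) mod 19; (2|19)=-1, (1|19)=+1; (−1)^{3·1·9}·(-1)^1·(+1)^3 = +1.
v=7: a=7^-1·(≡1), b=7^0·(≡5) mod 7; (1|7)=+1, (5|7)=-1; (−1)^{-1·0·3}·(+1)^0·(-1)^-1 = -1.
v=31: a=31^4·(≡28), b=31^2·(≡14) mod 31; (28|31)=+1, (14|31)=+1; (−1)^{4·2·15}·(+1)^2·(+1)^4 = +1.
v=17: a=17^4·(≡4), b=17^1·(≡15) mod 17; (4|17)=+1, (15|17)=+1; (−1)^{4·1·8}·(+1)^1·(+1)^4 = +1.
v=5: a=5^-7·(≡2), b=5^-4·(≡1) mod 5; (2|5)=-1, (1|5)=+1; (−1)^{-7·-4·2}·(-1)^-4·(+1)^-7 = +1.
v=13: a=13^1·(≡1), b=13^0·(≡10) mod 13; (1|13)=+1, (10|13)=+1; (−1)^{1·0·6}·(+1)^0·(+1)^1 = +1.
v=3: a=3^-14·(≡2), b=3^-8·(≡2) mod 3; (2|3)=-1, (2|3)=-1; (−1)^{-14·-8·1}·(-1)^-8·(-1)^-14 = +1.
v=∞: -17290 < 0 and -646 < 0  ⇒  (a,b)_∞ = -1.
v=11: a=11^-2·(≡6), b=11^0·(≡1) mod 11; (6|11)=-1, (1|11)=+1; (−1)^{-2·0·5}·(-1)^0·(+1)^-2 = +1.
v=41: a=41^2·(≡11), b=41^0·(≡23) mod 41; (11|41)=-1, (23|41)=+1; (−1)^{2·0·20}·(-1)^0·(+1)^2 = +1.
Ram(-17290, -646) = {7, ∞}; no ℚ_7-point on the conic.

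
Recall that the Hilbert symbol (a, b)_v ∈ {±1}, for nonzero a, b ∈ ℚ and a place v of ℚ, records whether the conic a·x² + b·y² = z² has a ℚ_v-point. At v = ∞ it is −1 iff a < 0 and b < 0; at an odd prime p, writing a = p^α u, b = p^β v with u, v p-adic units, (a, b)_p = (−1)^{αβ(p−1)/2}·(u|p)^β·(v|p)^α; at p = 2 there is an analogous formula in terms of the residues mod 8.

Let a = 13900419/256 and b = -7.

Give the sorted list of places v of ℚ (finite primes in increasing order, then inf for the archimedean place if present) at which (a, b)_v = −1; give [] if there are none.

[13, 19]

(a, b) ≡ (9139, -7) mod (ℚ^×)²; places V = {2, 3, 7, 13, 19, 37, ∞}.
(a,b)_19: α=1, u≡7; β=0, v≡12 (mod 19); (7|19)=+1, (12|19)=-1; sign (−1)^0·+1^0·-1^1 = -1.
(a,b)_7: α=0, u≡2; β=1, v≡6 (mod 7); (2|7)=+1, (6|7)=-1; sign (−1)^0·+1^1·-1^0 = +1.
(a,b)_13: α=3, u≡1; β=0, v≡6 (mod 13); (1|13)=+1, (6|13)=-1; sign (−1)^0·+1^0·-1^3 = -1.
(a,b)_2: α=-8, β=0; u≡3, v≡1 (mod 8); ε(u)ε(v)=1·0, αω(v)=-8·0, βω(u)=0·1; sum ≡ 0  ⇒  +1.
(a,b)_∞: sgn(9139)=+, sgn(-7)=−, so +1.
(a,b)_3: α=2, u≡1; β=0, v≡2 (mod 3); (1|3)=+1, (2|3)=-1; sign (−1)^0·+1^0·-1^2 = +1.
(a,b)_37: α=1, u≡16; β=0, v≡30 (mod 37); (16|37)=+1, (30|37)=+1; sign (−1)^0·+1^0·+1^1 = +1.
(9139, -7 / ℚ) ramifies at {13, 19}: a division algebra.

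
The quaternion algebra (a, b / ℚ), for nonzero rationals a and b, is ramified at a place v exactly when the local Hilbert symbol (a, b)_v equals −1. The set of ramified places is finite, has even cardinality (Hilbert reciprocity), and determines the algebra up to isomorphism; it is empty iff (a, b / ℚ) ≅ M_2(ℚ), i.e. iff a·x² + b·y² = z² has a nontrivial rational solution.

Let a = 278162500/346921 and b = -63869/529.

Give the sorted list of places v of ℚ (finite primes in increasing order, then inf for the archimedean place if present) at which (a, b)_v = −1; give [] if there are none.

[7, 11, 13, 17]

Mod squares: a ≡ 385, b ≡ -221. Check v ∈ {∞, 2, 5, 7, 11, 13, 17, 19, 23, 31}.
v=11: a=11^1·(≡6), b=11^0·(≡8) mod 11; (6|11)=-1, (8|11)=-1; (−1)^{1·0·5}·(-1)^0·(-1)^1 = -1.
v=5: a=5^5·(≡2), b=5^0·(≡4) mod 5; (2|5)=-1, (4|5)=+1; (−1)^{5·0·2}·(-1)^0·(+1)^5 = +1.
v=7: a=7^1·(≡5), b=7^0·(≡5) mod 7; (5|7)=-1, (5|7)=-1; (−1)^{1·0·3}·(-1)^0·(-1)^1 = -1.
v=17: a=17^2·(≡14), b=17^3·(≡2) mod 17; (14|17)=-1, (2|17)=+1; (−1)^{2·3·8}·(-1)^3·(+1)^2 = -1.
v=2: v_2(a)=2, v_2(b)=0; units ≡ 1, 3 (mod 8); ε·ε+αω+βω = 0·1+2·1+0·0 ≡ 0  ⇒  (a,b)_2 = +1.
v=31: a=31^-2·(≡6), b=31^0·(≡11) mod 31; (6|31)=-1, (11|31)=-1; (−1)^{-2·0·15}·(-1)^0·(-1)^-2 = +1.
v=13: a=13^0·(≡6), b=13^1·(≡3) mod 13; (6|13)=-1, (3|13)=+1; (−1)^{0·1·6}·(-1)^1·(+1)^0 = -1.
v=23: a=23^0·(≡11), b=23^-2·(≡2) mod 23; (11|23)=-1, (2|23)=+1; (−1)^{0·-2·11}·(-1)^-2·(+1)^0 = +1.
v=19: a=19^-2·(≡1), b=19^0·(≡16) mod 19; (1|19)=+1, (16|19)=+1; (−1)^{-2·0·9}·(+1)^0·(+1)^-2 = +1.
v=∞: 385 > 0 and -221 < 0  ⇒  (a,b)_∞ = +1.
(385, -221 / ℚ) ramifies at {7, 11, 13, 17}: a division algebra.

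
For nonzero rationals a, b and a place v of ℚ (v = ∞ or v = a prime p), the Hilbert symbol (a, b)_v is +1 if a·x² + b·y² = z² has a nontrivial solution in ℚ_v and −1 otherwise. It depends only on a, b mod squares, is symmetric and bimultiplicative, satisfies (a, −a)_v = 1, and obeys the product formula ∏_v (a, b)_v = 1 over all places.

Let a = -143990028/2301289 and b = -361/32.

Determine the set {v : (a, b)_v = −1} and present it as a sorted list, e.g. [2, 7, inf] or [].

Mod squares: a ≡ -483, b ≡ -2. Check v ∈ {∞, 2, 3, 7, 13, 19, 23, 37, 41}.
v=2: v_2(a)=2, v_2(b)=-5; units ≡ 5, 7 (mod 8); ε·ε+αω+βω = 0·1+2·0+-5·1 ≡ 1  ⇒  (a,b)_2 = -1.
v=∞: -483 < 0 and -2 < 0  ⇒  (a,b)_∞ = -1.
v=3: a=3^3·(≡1), b=3^0·(≡1) mod 3; (1|3)=+1, (1|3)=+1; (−1)^{3·0·1}·(+1)^0·(+1)^3 = +1.
v=19: a=19^0·(≡1), b=19^2·(≡16) mod 19; (1|19)=+1, (16|19)=+1; (−1)^{0·2·9}·(+1)^2·(+1)^0 = +1.
v=37: a=37^-2·(≡13), b=37^0·(≡13) mod 37; (13|37)=-1, (13|37)=-1; (−1)^{-2·0·18}·(-1)^0·(-1)^-2 = +1.
v=23: a=23^1·(≡3), b=23^0·(≡11) mod 23; (3|23)=+1, (11|23)=-1; (−1)^{1·0·11}·(+1)^0·(-1)^1 = -1.
v=7: a=7^3·(≡2), b=7^0·(≡6) mod 7; (2|7)=+1, (6|7)=-1; (−1)^{3·0·3}·(+1)^0·(-1)^3 = -1.
v=13: a=13^2·(≡7), b=13^0·(≡7) mod 13; (7|13)=-1, (7|13)=-1; (−1)^{2·0·6}·(-1)^0·(-1)^2 = +1.
v=41: a=41^-2·(≡31), b=41^0·(≡31) mod 41; (31|41)=+1, (31|41)=+1; (−1)^{-2·0·20}·(+1)^0·(+1)^-2 = +1.
Ram(-483, -2) = {2, 7, 23, ∞}; no ℚ_2-point on the conic.

[2, 7, 23, inf]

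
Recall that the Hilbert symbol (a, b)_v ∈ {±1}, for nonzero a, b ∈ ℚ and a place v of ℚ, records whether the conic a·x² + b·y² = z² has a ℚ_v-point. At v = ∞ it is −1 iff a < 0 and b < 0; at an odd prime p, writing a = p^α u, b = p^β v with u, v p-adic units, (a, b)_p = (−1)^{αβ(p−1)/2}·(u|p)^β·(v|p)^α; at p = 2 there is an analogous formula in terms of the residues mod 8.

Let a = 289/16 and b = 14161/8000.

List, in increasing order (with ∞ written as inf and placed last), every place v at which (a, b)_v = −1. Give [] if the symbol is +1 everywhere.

(a, b) ≡ (1, 5) mod (ℚ^×)²; places V = {2, 5, 7, 17, ∞}.
(a,b)_2: α=-4, β=-6; u≡1, v≡5 (mod 8); ε(u)ε(v)=0·0, αω(v)=-4·1, βω(u)=-6·0; sum ≡ 0  ⇒  +1.
(a,b)_7: α=0, u≡1; β=2, v≡5 (mod 7); (1|7)=+1, (5|7)=-1; sign (−1)^0·+1^2·-1^0 = +1.
(a,b)_17: α=2, u≡16; β=2, v≡10 (mod 17); (16|17)=+1, (10|17)=-1; sign (−1)^0·+1^2·-1^2 = +1.
(a,b)_5: α=0, u≡4; β=-3, v≡4 (mod 5); (4|5)=+1, (4|5)=+1; sign (−1)^0·+1^-3·+1^0 = +1.
(a,b)_∞: sgn(1)=+, sgn(5)=+, so +1.
Ram(a, b) = ∅: the form 1·x² + 5·y² − z² is isotropic over every ℚ_v, so by Hasse–Minkowski it is isotropic over ℚ.

[]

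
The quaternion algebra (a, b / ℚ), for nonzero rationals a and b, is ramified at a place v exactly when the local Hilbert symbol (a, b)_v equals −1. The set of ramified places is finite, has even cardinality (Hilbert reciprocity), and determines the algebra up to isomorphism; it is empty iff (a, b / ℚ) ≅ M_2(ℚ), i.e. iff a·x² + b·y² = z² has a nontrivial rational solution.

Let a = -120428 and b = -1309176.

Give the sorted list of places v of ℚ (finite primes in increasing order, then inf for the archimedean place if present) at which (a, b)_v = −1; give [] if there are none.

Mod squares: a ≡ -30107, b ≡ -36366. Check v ∈ {∞, 2, 3, 7, 11, 17, 19, 23, 29}.
v=2: v_2(a)=2, v_2(b)=3; units ≡ 5, 1 (mod 8); ε·ε+αω+βω = 0·0+2·0+3·1 ≡ 1  ⇒  (a,b)_2 = -1.
v=23: a=23^1·(≡8), b=23^0·(≡7) mod 23; (8|23)=+1, (7|23)=-1; (−1)^{1·0·11}·(+1)^0·(-1)^1 = -1.
v=3: a=3^0·(≡1), b=3^3·(≡1) mod 3; (1|3)=+1, (1|3)=+1; (−1)^{0·3·1}·(+1)^3·(+1)^0 = +1.
v=19: a=19^0·(≡13), b=19^1·(≡9) mod 19; (13|19)=-1, (9|19)=+1; (−1)^{0·1·9}·(-1)^1·(+1)^0 = -1.
v=7: a=7^1·(≡2), b=7^0·(≡6) mod 7; (2|7)=+1, (6|7)=-1; (−1)^{1·0·3}·(+1)^0·(-1)^1 = -1.
v=29: a=29^0·(≡9), b=29^1·(≡9) mod 29; (9|29)=+1, (9|29)=+1; (−1)^{0·1·14}·(+1)^1·(+1)^0 = +1.
v=∞: -30107 < 0 and -36366 < 0  ⇒  (a,b)_∞ = -1.
v=11: a=11^1·(≡8), b=11^1·(≡4) mod 11; (8|11)=-1, (4|11)=+1; (−1)^{1·1·5}·(-1)^1·(+1)^1 = +1.
v=17: a=17^1·(≡5), b=17^0·(≡11) mod 17; (5|17)=-1, (11|17)=-1; (−1)^{1·0·8}·(-1)^0·(-1)^1 = -1.
(-30107, -36366 / ℚ) ramifies at {2, 7, 17, 19, 23, ∞}: a division algebra.

[2, 7, 17, 19, 23, inf]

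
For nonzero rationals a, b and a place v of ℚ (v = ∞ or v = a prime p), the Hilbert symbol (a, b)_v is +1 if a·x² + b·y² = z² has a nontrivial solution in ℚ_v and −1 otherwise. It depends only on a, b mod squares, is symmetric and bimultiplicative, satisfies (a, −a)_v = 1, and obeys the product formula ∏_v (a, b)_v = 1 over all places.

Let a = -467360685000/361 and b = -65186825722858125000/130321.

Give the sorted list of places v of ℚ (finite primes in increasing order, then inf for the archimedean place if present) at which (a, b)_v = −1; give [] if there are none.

(a, b) ≡ (-66, -130) mod (ℚ^×)²; places V = {2, 3, 5, 11, 13, 17, 19, ∞}.
(a,b)_13: α=0, u≡9; β=1, v≡1 (mod 13); (9|13)=+1, (1|13)=+1; sign (−1)^0·+1^1·+1^0 = +1.
(a,b)_11: α=3, u≡9; β=4, v≡10 (mod 11); (9|11)=+1, (10|11)=-1; sign (−1)^0·+1^4·-1^3 = -1.
(a,b)_2: α=3, β=3; u≡7, v≡7 (mod 8); ε(u)ε(v)=1·1, αω(v)=3·0, βω(u)=3·0; sum ≡ 1  ⇒  -1.
(a,b)_19: α=-2, u≡10; β=-4, v≡12 (mod 19); (10|19)=-1, (12|19)=-1; sign (−1)^0·-1^-4·-1^-2 = +1.
(a,b)_∞: sgn(-66)=−, sgn(-130)=−, so -1.
(a,b)_3: α=5, u≡2; β=8, v≡2 (mod 3); (2|3)=-1, (2|3)=-1; sign (−1)^0·-1^8·-1^5 = -1.
(a,b)_5: α=4, u≡4; β=7, v≡1 (mod 5); (4|5)=+1, (1|5)=+1; sign (−1)^0·+1^7·+1^4 = +1.
(a,b)_17: α=2, u≡13; β=4, v≡5 (mod 17); (13|17)=+1, (5|17)=-1; sign (−1)^0·+1^4·-1^2 = +1.
Ram(-66, -130) = {2, 3, 11, ∞}; no ℚ_2-point on the conic.

[2, 3, 11, inf]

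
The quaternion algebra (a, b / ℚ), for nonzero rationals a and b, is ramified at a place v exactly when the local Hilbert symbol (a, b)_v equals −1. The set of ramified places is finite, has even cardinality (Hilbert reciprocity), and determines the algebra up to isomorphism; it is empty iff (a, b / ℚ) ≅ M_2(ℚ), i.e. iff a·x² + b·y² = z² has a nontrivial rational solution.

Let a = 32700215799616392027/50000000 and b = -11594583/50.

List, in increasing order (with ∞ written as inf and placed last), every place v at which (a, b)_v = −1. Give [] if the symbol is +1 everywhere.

Mod squares: a ≡ 6006, b ≡ -14. Check v ∈ {∞, 2, 3, 5, 7, 11, 13}.
v=2: v_2(a)=-7, v_2(b)=-1; units ≡ 3, 1 (mod 8); ε·ε+αω+βω = 1·0+-7·0+-1·1 ≡ 1  ⇒  (a,b)_2 = -1.
v=5: a=5^-8·(≡4), b=5^-2·(≡1) mod 5; (4|5)=+1, (1|5)=+1; (−1)^{-8·-2·2}·(+1)^-2·(+1)^-8 = +1.
v=∞: 6006 > 0 and -14 < 0  ⇒  (a,b)_∞ = +1.
v=7: a=7^3·(≡1), b=7^1·(≡6) mod 7; (1|7)=+1, (6|7)=-1; (−1)^{3·1·3}·(+1)^1·(-1)^3 = +1.
v=13: a=13^5·(≡6), b=13^2·(≡3) mod 13; (6|13)=-1, (3|13)=+1; (−1)^{5·2·6}·(-1)^2·(+1)^5 = +1.
v=3: a=3^13·(≡1), b=3^4·(≡1) mod 3; (1|3)=+1, (1|3)=+1; (−1)^{13·4·1}·(+1)^4·(+1)^13 = +1.
v=11: a=11^5·(≡2), b=11^2·(≡7) mod 11; (2|11)=-1, (7|11)=-1; (−1)^{5·2·5}·(-1)^2·(-1)^5 = -1.
(6006, -14 / ℚ) ramifies at {2, 11}: a division algebra.

[2, 11]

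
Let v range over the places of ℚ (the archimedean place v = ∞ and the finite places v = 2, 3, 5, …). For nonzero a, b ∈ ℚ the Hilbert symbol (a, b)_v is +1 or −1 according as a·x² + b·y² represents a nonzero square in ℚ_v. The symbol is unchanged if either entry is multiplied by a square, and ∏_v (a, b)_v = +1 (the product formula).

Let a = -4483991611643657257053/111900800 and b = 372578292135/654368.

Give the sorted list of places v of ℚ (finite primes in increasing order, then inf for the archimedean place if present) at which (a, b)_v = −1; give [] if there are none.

[29, 31, 43, 47]

Mod squares: a ≡ -2666, b ≡ 1758270. Check v ∈ {∞, 2, 3, 5, 7, 11, 13, 17, 29, 31, 43, 47, 53}.
v=7: a=7^2·(≡1), b=7^2·(≡6) mod 7; (1|7)=+1, (6|7)=-1; (−1)^{2·2·3}·(+1)^2·(-1)^2 = +1.
v=13: a=13^2·(≡9), b=13^-2·(≡8) mod 13; (9|13)=+1, (8|13)=-1; (−1)^{2·-2·6}·(+1)^-2·(-1)^2 = +1.
v=47: a=47^2·(≡19), b=47^1·(≡11) mod 47; (19|47)=-1, (11|47)=-1; (−1)^{2·1·23}·(-1)^1·(-1)^2 = -1.
v=43: a=43^1·(≡4), b=43^1·(≡9) mod 43; (4|43)=+1, (9|43)=+1; (−1)^{1·1·21}·(+1)^1·(+1)^1 = -1.
v=∞: -2666 < 0 and 1758270 > 0  ⇒  (a,b)_∞ = +1.
v=5: a=5^-2·(≡1), b=5^1·(≡4) mod 5; (1|5)=+1, (4|5)=+1; (−1)^{-2·1·2}·(+1)^1·(+1)^-2 = +1.
v=2: v_2(a)=-7, v_2(b)=-5; units ≡ 3, 7 (mod 8); ε·ε+αω+βω = 1·1+-7·0+-5·1 ≡ 0  ⇒  (a,b)_2 = +1.
v=17: a=17^-2·(≡7), b=17^0·(≡11) mod 17; (7|17)=-1, (11|17)=-1; (−1)^{-2·0·8}·(-1)^0·(-1)^-2 = +1.
v=11: a=11^-2·(≡10), b=11^-2·(≡7) mod 11; (10|11)=-1, (7|11)=-1; (−1)^{-2·-2·5}·(-1)^-2·(-1)^-2 = +1.
v=3: a=3^4·(≡1), b=3^3·(≡1) mod 3; (1|3)=+1, (1|3)=+1; (−1)^{4·3·1}·(+1)^3·(+1)^4 = +1.
v=53: a=53^2·(≡52), b=53^0·(≡21) mod 53; (52|53)=+1, (21|53)=-1; (−1)^{2·0·26}·(+1)^0·(-1)^2 = +1.
v=29: a=29^2·(≡3), b=29^1·(≡20) mod 29; (3|29)=-1, (20|29)=+1; (−1)^{2·1·14}·(-1)^1·(+1)^2 = -1.
v=31: a=31^3·(≡9), b=31^2·(≡30) mod 31; (9|31)=+1, (30|31)=-1; (−1)^{3·2·15}·(+1)^2·(-1)^3 = -1.
|Ram(-2666, 1758270)| = 4, even; anisotropic at {29, 31, 43, 47}.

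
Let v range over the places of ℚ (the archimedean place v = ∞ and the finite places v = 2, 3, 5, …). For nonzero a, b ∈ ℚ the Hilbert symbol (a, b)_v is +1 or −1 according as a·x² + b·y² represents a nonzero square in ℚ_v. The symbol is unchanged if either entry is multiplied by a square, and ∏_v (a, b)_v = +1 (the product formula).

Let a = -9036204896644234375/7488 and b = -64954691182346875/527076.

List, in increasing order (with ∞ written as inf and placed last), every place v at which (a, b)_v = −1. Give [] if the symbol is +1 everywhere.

Mod squares: a ≡ -5083, b ≡ -20995. Check v ∈ {∞, 2, 3, 5, 7, 11, 13, 17, 19, 23}.
v=2: v_2(a)=-6, v_2(b)=-2; units ≡ 5, 5 (mod 8); ε·ε+αω+βω = 0·0+-6·1+-2·1 ≡ 0  ⇒  (a,b)_2 = +1.
v=19: a=19^2·(≡17), b=19^3·(≡11) mod 19; (17|19)=+1, (11|19)=+1; (−1)^{2·3·9}·(+1)^3·(+1)^2 = +1.
v=11: a=11^4·(≡2), b=11^-4·(≡1) mod 11; (2|11)=-1, (1|11)=+1; (−1)^{4·-4·5}·(-1)^-4·(+1)^4 = +1.
v=13: a=13^-1·(≡3), b=13^1·(≡9) mod 13; (3|13)=+1, (9|13)=+1; (−1)^{-1·1·6}·(+1)^1·(+1)^-1 = +1.
v=17: a=17^1·(≡6), b=17^1·(≡11) mod 17; (6|17)=-1, (11|17)=-1; (−1)^{1·1·8}·(-1)^1·(-1)^1 = +1.
v=23: a=23^5·(≡9), b=23^4·(≡4) mod 23; (9|23)=+1, (4|23)=+1; (−1)^{5·4·11}·(+1)^4·(+1)^5 = +1.
v=7: a=7^0·(≡5), b=7^2·(≡6) mod 7; (5|7)=-1, (6|7)=-1; (−1)^{0·2·3}·(-1)^2·(-1)^0 = +1.
v=5: a=5^6·(≡3), b=5^5·(≡4) mod 5; (3|5)=-1, (4|5)=+1; (−1)^{6·5·2}·(-1)^5·(+1)^6 = -1.
v=3: a=3^-2·(≡2), b=3^-2·(≡2) mod 3; (2|3)=-1, (2|3)=-1; (−1)^{-2·-2·1}·(-1)^-2·(-1)^-2 = +1.
v=∞: -5083 < 0 and -20995 < 0  ⇒  (a,b)_∞ = -1.
(-5083, -20995 / ℚ) ramifies at {5, ∞}: a division algebra.

[5, inf]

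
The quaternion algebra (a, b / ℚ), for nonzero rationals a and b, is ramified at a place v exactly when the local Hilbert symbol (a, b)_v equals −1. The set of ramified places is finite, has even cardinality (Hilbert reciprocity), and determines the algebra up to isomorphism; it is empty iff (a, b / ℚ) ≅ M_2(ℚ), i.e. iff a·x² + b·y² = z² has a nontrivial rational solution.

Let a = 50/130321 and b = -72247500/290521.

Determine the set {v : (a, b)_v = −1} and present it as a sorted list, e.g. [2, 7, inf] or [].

Mod squares: a ≡ 2, b ≡ -19. Check v ∈ {∞, 2, 3, 5, 7, 11, 13, 19}.
v=13: a=13^0·(≡7), b=13^2·(≡7) mod 13; (7|13)=-1, (7|13)=-1; (−1)^{0·2·6}·(-1)^2·(-1)^0 = +1.
v=3: a=3^0·(≡2), b=3^2·(≡2) mod 3; (2|3)=-1, (2|3)=-1; (−1)^{0·2·1}·(-1)^2·(-1)^0 = +1.
v=2: v_2(a)=1, v_2(b)=2; units ≡ 1, 5 (mod 8); ε·ε+αω+βω = 0·0+1·1+2·0 ≡ 1  ⇒  (a,b)_2 = -1.
v=5: a=5^2·(≡2), b=5^4·(≡4) mod 5; (2|5)=-1, (4|5)=+1; (−1)^{2·4·2}·(-1)^4·(+1)^2 = +1.
v=7: a=7^0·(≡4), b=7^-4·(≡2) mod 7; (4|7)=+1, (2|7)=+1; (−1)^{0·-4·3}·(+1)^-4·(+1)^0 = +1.
v=∞: 2 > 0 and -19 < 0  ⇒  (a,b)_∞ = +1.
v=11: a=11^0·(≡7), b=11^-2·(≡9) mod 11; (7|11)=-1, (9|11)=+1; (−1)^{0·-2·5}·(-1)^-2·(+1)^0 = +1.
v=19: a=19^-4·(≡12), b=19^1·(≡18) mod 19; (12|19)=-1, (18|19)=-1; (−1)^{-4·1·9}·(-1)^1·(-1)^-4 = -1.
|Ram(2, -19)| = 2, even; anisotropic at {2, 19}.

[2, 19]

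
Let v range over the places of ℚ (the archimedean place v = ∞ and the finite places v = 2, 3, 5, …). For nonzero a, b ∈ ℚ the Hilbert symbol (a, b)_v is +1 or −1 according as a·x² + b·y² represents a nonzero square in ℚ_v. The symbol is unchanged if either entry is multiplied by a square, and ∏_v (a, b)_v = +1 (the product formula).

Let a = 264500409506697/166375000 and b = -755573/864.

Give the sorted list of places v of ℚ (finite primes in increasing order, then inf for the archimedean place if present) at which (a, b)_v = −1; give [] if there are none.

(a, b) ≡ (748374, -12558) mod (ℚ^×)²; places V = {2, 3, 5, 7, 11, 13, 17, 19, 23, 29, ∞}.
(a,b)_23: α=1, u≡18; β=1, v≡3 (mod 23); (18|23)=+1, (3|23)=+1; sign (−1)^1·+1^1·+1^1 = -1.
(a,b)_2: α=-3, β=-5; u≡3, v≡1 (mod 8); ε(u)ε(v)=1·0, αω(v)=-3·0, βω(u)=-5·1; sum ≡ 1  ⇒  -1.
(a,b)_5: α=-6, u≡4; β=0, v≡3 (mod 5); (4|5)=+1, (3|5)=-1; sign (−1)^0·+1^0·-1^-6 = +1.
(a,b)_7: α=2, u≡1; β=1, v≡5 (mod 7); (1|7)=+1, (5|7)=-1; sign (−1)^0·+1^1·-1^2 = +1.
(a,b)_17: α=3, u≡4; β=0, v≡14 (mod 17); (4|17)=+1, (14|17)=-1; sign (−1)^0·+1^0·-1^3 = -1.
(a,b)_29: α=1, u≡5; β=0, v≡6 (mod 29); (5|29)=+1, (6|29)=+1; sign (−1)^0·+1^0·+1^1 = +1.
(a,b)_19: α=2, u≡15; β=2, v≡6 (mod 19); (15|19)=-1, (6|19)=+1; sign (−1)^0·-1^2·+1^2 = +1.
(a,b)_11: α=-3, u≡8; β=0, v≡1 (mod 11); (8|11)=-1, (1|11)=+1; sign (−1)^0·-1^0·+1^-3 = +1.
(a,b)_∞: sgn(748374)=+, sgn(-12558)=−, so +1.
(a,b)_13: α=2, u≡10; β=1, v≡9 (mod 13); (10|13)=+1, (9|13)=+1; sign (−1)^0·+1^1·+1^2 = +1.
(a,b)_3: α=3, u≡2; β=-3, v≡2 (mod 3); (2|3)=-1, (2|3)=-1; sign (−1)^1·-1^-3·-1^3 = -1.
Ram(748374, -12558) = {2, 3, 17, 23}; no ℚ_2-point on the conic.

[2, 3, 17, 23]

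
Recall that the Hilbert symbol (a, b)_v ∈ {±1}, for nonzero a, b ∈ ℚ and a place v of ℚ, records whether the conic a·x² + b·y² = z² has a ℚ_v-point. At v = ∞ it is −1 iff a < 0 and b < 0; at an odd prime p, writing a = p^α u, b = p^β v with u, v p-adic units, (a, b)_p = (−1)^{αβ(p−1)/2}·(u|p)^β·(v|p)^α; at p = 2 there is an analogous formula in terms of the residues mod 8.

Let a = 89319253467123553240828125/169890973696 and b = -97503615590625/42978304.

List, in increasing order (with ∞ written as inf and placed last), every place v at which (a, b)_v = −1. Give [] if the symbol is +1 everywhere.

Mod squares: a ≡ 1258, b ≡ -268755. Check v ∈ {∞, 2, 3, 5, 7, 17, 19, 23, 37, 41, 47}.
v=5: a=5^6·(≡3), b=5^5·(≡4) mod 5; (3|5)=-1, (4|5)=+1; (−1)^{6·5·2}·(-1)^5·(+1)^6 = -1.
v=∞: 1258 > 0 and -268755 < 0  ⇒  (a,b)_∞ = +1.
v=47: a=47^-4·(≡36), b=47^-2·(≡35) mod 47; (36|47)=+1, (35|47)=-1; (−1)^{-4·-2·23}·(+1)^-2·(-1)^-4 = +1.
v=23: a=23^2·(≡4), b=23^1·(≡17) mod 23; (4|23)=+1, (17|23)=-1; (−1)^{2·1·11}·(+1)^1·(-1)^2 = +1.
v=41: a=41^4·(≡22), b=41^3·(≡9) mod 41; (22|41)=-1, (9|41)=+1; (−1)^{4·3·20}·(-1)^3·(+1)^4 = -1.
v=37: a=37^1·(≡11), b=37^0·(≡17) mod 37; (11|37)=+1, (17|37)=-1; (−1)^{1·0·18}·(+1)^0·(-1)^1 = -1.
v=3: a=3^16·(≡1), b=3^9·(≡1) mod 3; (1|3)=+1, (1|3)=+1; (−1)^{16·9·1}·(+1)^9·(+1)^16 = +1.
v=19: a=19^0·(≡5), b=19^-1·(≡13) mod 19; (5|19)=+1, (13|19)=-1; (−1)^{0·-1·9}·(+1)^-1·(-1)^0 = +1.
v=7: a=7^4·(≡6), b=7^0·(≡3) mod 7; (6|7)=-1, (3|7)=-1; (−1)^{4·0·3}·(-1)^0·(-1)^4 = +1.
v=2: v_2(a)=-11, v_2(b)=-10; units ≡ 5, 5 (mod 8); ε·ε+αω+βω = 0·0+-11·1+-10·1 ≡ 1  ⇒  (a,b)_2 = -1.
v=17: a=17^-1·(≡7), b=17^0·(≡16) mod 17; (7|17)=-1, (16|17)=+1; (−1)^{-1·0·8}·(-1)^0·(+1)^-1 = +1.
(1258, -268755 / ℚ) ramifies at {2, 5, 37, 41}: a division algebra.

[2, 5, 37, 41]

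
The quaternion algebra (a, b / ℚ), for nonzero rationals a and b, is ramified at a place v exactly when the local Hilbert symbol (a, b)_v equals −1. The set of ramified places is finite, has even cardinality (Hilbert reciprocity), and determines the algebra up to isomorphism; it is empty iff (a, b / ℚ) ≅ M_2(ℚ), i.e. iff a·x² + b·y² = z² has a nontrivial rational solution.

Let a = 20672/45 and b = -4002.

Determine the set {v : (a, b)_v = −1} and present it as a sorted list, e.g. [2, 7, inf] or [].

[2, 5, 17, 23]

(a, b) ≡ (1615, -4002) mod (ℚ^×)²; places V = {2, 3, 5, 17, 19, 23, 29, ∞}.
(a,b)_19: α=1, u≡17; β=0, v≡7 (mod 19); (17|19)=+1, (7|19)=+1; sign (−1)^0·+1^0·+1^1 = +1.
(a,b)_17: α=1, u≡7; β=0, v≡10 (mod 17); (7|17)=-1, (10|17)=-1; sign (−1)^0·-1^0·-1^1 = -1.
(a,b)_∞: sgn(1615)=+, sgn(-4002)=−, so +1.
(a,b)_2: α=6, β=1; u≡7, v≡7 (mod 8); ε(u)ε(v)=1·1, αω(v)=6·0, βω(u)=1·0; sum ≡ 1  ⇒  -1.
(a,b)_3: α=-2, u≡1; β=1, v≡1 (mod 3); (1|3)=+1, (1|3)=+1; sign (−1)^0·+1^1·+1^-2 = +1.
(a,b)_29: α=0, u≡16; β=1, v≡7 (mod 29); (16|29)=+1, (7|29)=+1; sign (−1)^0·+1^1·+1^0 = +1.
(a,b)_23: α=0, u≡5; β=1, v≡10 (mod 23); (5|23)=-1, (10|23)=-1; sign (−1)^0·-1^1·-1^0 = -1.
(a,b)_5: α=-1, u≡3; β=0, v≡3 (mod 5); (3|5)=-1, (3|5)=-1; sign (−1)^0·-1^0·-1^-1 = -1.
Ram(1615, -4002) = {2, 5, 17, 23}; no ℚ_2-point on the conic.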